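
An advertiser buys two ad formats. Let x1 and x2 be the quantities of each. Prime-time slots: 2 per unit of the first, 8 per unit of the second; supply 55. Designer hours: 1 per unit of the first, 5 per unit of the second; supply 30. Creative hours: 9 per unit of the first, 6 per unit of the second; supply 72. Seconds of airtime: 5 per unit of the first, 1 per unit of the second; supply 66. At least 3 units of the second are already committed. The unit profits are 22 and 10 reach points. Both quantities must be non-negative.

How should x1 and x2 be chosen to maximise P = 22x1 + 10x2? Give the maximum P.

Vertices and P = 22x1 + 10x2:
  (0, 6) → P = 60
  (0, 3) → P = 30
  (60/13, 66/13) → P = 1980/13
  (6, 3) → P = 162

x1 = 6, x2 = 3, maximum P = 162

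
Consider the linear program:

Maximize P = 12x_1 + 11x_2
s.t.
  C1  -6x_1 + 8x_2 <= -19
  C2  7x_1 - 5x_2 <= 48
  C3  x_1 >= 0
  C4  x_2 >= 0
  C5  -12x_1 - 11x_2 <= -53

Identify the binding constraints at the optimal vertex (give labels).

Feasible corners and P = 12x_1 + 11x_2:
  (289/26, 155/26) → P = 5173/26
  (211/54, 5/9) → P = 53
  (48/7, 0) → P = 576/7
  (53/12, 0) → P = 53

The maximum is at (289/26, 155/26). Substituting into each constraint, equality holds for C1 and C2; the remaining constraints have slack.

C1 and C2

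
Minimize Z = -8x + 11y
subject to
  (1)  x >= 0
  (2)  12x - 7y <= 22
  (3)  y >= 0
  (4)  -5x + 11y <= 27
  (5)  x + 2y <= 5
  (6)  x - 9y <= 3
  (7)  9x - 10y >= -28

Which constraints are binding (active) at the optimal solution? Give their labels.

(2) and (3)

Feasible corners and Z = -8x + 11y:
  (0, 0) → Z = 0
  (0, 27/11) → Z = 27
  (11/6, 0) → Z = -44/3
  (79/31, 38/31) → Z = -214/31
  (1/21, 52/21) → Z = 188/7

The minimum is at (11/6, 0). Substituting into each constraint, equality holds for (2) and (3); the remaining constraints have slack.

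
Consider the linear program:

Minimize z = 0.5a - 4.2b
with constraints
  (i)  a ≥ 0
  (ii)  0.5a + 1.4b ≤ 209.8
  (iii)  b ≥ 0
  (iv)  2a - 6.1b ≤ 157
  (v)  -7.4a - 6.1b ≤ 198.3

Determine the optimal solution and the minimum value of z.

a = 0, b = 1049/7, minimum z = -3147/5

Extreme points and z = 0.5a - 4.2b:
  (0, 1049/7) → z = -3147/5
  (0, 0) → z = 0
  (16662/65, 758/13) → z = -7587/65
  (157/2, 0) → z = 157/4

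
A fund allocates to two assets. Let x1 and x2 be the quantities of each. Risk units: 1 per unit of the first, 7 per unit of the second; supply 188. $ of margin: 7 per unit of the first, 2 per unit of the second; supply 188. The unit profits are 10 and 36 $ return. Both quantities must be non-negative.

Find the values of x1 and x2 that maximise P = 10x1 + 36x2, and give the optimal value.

Feasible corners and P = 10x1 + 36x2:
  (0, 0) → P = 0
  (0, 188/7) → P = 6768/7
  (188/7, 0) → P = 1880/7
  (20, 24) → P = 1064

The optimum lies where x1 + 7x2 = 188 and 7x1 + 2x2 = 188.
Solving simultaneously gives x1 = 20, x2 = 24.

x1 = 20, x2 = 24, maximum P = 1064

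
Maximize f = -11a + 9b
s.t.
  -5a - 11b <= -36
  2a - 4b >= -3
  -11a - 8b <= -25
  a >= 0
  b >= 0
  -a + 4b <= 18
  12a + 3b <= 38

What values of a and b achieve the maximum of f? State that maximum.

Feasible corners and f = -11a + 9b:
  (37/14, 29/14) → f = -73/7
  (310/117, 242/117) → f = -1232/117
  (143/54, 56/27) → f = -565/54

a = 37/14, b = 29/14, maximum f = -73/7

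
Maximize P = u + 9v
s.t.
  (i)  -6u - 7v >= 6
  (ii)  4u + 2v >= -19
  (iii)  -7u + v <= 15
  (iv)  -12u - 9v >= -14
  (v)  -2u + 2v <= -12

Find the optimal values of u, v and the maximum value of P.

Feasible corners and P = u + 9v:
  (76/15, -26/5) → P = -626/15
  (36/13, -42/13) → P = -342/13
  (-7/6, -43/6) → P = -197/3
The feasible region is unbounded (it extends along (1, -2), (3, -4)), but P strictly decreases along every unbounded feasible direction, so there is no improving ray and the maximum is attained at a vertex.

At the optimal vertex, -6u - 7v = 6 and -2u + 2v = -12.
Solving simultaneously gives u = 36/13, v = -42/13.

u = 36/13, v = -42/13, maximum P = -342/13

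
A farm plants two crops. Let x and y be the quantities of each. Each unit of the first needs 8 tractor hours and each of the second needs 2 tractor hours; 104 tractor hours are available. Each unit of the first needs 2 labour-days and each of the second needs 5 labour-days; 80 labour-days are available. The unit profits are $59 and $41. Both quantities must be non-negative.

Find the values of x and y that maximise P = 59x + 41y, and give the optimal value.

Extreme points and P = 59x + 41y:
  (0, 0) → P = 0
  (0, 16) → P = 656
  (13, 0) → P = 767
  (10, 12) → P = 1082

The optimum lies where 8x + 2y = 104 and 2x + 5y = 80.
Solving simultaneously gives x = 10, y = 12.

x = 10, y = 12, maximum P = 1082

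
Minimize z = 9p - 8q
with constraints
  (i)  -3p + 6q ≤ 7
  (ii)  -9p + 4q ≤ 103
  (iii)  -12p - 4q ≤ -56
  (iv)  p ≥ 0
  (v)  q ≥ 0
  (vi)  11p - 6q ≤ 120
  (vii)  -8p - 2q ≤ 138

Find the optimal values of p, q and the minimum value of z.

Extreme points and z = 9p - 8q:
  (11/3, 3) → z = 9
  (127/8, 437/48) → z = 1681/24
  (14/3, 0) → z = 42
  (120/11, 0) → z = 1080/11

p = 11/3, q = 3, minimum z = 9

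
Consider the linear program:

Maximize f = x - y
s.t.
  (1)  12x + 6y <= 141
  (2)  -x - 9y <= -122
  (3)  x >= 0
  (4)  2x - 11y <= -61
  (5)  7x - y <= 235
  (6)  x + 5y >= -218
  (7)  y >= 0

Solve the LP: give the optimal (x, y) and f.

x = 179/34, y = 441/34, maximum f = -131/17

Vertices and f = x - y:
  (179/34, 441/34) → f = -131/17
  (0, 47/2) → f = -47/2
  (0, 122/9) → f = -122/9

The binding constraints are 12x + 6y = 141 and -x - 9y = -122.
Solving simultaneously gives x = 179/34, y = 441/34.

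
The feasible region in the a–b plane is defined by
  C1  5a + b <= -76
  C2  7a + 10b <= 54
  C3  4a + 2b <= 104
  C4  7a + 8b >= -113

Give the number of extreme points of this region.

3

Of the 6 pairwise boundary intersections, those satisfying every inequality are:
  (-814/43, 802/43)
  (-15, -1)
  (-781/7, 167/2)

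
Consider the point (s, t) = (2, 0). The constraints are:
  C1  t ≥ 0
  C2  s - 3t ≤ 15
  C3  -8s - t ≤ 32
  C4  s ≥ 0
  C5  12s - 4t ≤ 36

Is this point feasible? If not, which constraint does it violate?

C1: 0 ≥ 0 ✓
C2: 2 ≤ 15 ✓
C3: -16 ≤ 32 ✓
C4: 2 ≥ 0 ✓
C5: 24 ≤ 36 ✓

feasible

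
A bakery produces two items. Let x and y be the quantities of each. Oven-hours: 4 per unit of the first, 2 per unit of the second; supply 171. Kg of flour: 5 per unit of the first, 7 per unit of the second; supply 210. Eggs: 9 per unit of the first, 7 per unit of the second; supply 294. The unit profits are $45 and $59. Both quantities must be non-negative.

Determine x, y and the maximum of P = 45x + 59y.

x = 21, y = 15, maximum P = 1830

Extreme points and P = 45x + 59y:
  (0, 0) → P = 0
  (0, 30) → P = 1770
  (98/3, 0) → P = 1470
  (21, 15) → P = 1830

The optimum lies where 5x + 7y = 210 and 9x + 7y = 294.
Solving simultaneously gives x = 21, y = 15.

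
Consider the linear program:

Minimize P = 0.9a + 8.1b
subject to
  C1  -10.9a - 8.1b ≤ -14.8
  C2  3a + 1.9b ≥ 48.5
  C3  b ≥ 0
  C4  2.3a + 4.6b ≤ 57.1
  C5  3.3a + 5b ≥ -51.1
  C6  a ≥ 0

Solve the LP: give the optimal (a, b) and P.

Feasible corners and P = 0.9a + 8.1b:
  (97/6, 0) → P = 291/20
  (11461/943, 5975/943) → P = 293562/4715
  (571/23, 0) → P = 5139/230

a = 97/6, b = 0, minimum P = 291/20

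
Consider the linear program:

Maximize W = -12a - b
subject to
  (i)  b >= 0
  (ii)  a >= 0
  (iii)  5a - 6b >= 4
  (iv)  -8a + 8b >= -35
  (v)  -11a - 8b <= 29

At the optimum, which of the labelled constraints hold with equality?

Corner points and W = -12a - b:
  (4/5, 0) → W = -48/5
  (35/8, 0) → W = -105/2
  (89/4, 143/8) → W = -2279/8

The maximum is at (4/5, 0). Substituting into each constraint, equality holds for (i) and (iii); the remaining constraints have slack.

(i) and (iii)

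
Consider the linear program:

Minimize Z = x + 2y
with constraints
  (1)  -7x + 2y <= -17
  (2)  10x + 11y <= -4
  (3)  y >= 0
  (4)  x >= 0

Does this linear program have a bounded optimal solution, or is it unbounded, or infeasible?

infeasible

The boundaries -7x + 2y = -17 and 10x + 11y = -4 meet at (179/97, -198/97), but that point violates y ≥ 0. Every candidate vertex is excluded by some other constraint, so the feasible region is empty.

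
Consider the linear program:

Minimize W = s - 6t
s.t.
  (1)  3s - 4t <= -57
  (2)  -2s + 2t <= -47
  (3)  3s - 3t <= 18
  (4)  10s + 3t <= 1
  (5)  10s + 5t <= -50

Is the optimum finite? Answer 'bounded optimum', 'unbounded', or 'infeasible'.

infeasible

Constraints -2s + 2t ≤ -47 and 3s - 3t ≤ 18 have parallel boundaries but demand opposite sides — no point can satisfy both, so the region is empty.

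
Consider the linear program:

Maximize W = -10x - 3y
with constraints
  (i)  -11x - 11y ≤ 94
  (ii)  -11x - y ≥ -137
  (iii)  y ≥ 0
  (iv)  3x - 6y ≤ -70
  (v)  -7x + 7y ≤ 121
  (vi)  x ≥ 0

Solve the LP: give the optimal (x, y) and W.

x = 0, y = 35/3, maximum W = -35

Vertices and W = -10x - 3y:
  (752/69, 1181/69) → W = -481/3
  (419/42, 1145/42) → W = -7625/42
  (0, 35/3) → W = -35
  (0, 121/7) → W = -363/7

At the optimal vertex, 3x - 6y = -70 and x = 0.
Solving simultaneously gives x = 0, y = 35/3.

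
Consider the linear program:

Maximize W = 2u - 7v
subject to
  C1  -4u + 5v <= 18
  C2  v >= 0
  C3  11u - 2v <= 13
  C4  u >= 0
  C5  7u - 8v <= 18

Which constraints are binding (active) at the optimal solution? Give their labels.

C2 and C3

Feasible corners and W = 2u - 7v:
  (101/47, 250/47) → W = -1548/47
  (0, 18/5) → W = -126/5
  (13/11, 0) → W = 26/11
  (0, 0) → W = 0

The maximum is at (13/11, 0). Substituting into each constraint, equality holds for C2 and C3; the remaining constraints have slack.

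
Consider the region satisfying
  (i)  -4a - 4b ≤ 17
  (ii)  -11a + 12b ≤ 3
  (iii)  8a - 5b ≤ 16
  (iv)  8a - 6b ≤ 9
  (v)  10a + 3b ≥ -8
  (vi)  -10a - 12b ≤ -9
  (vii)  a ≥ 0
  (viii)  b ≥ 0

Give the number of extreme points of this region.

4

Of the 28 pairwise boundary intersections, those satisfying every inequality are:
  (21/5, 41/10)
  (2/7, 43/84)
  (9/8, 0)
  (9/10, 0)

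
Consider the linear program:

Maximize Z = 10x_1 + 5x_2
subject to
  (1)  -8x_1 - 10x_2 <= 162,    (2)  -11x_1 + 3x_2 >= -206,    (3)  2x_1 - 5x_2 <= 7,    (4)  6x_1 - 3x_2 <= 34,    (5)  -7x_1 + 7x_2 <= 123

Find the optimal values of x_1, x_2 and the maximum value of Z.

Feasible corners and Z = 10x_1 + 5x_2:
  (-37/3, -19/3) → Z = -155
  (-394/21, -25/21) → Z = -1355/7
  (149/24, 13/12) → Z = 135/2
  (607/21, 976/21) → Z = 3650/7

x_1 = 607/21, x_2 = 976/21, maximum Z = 3650/7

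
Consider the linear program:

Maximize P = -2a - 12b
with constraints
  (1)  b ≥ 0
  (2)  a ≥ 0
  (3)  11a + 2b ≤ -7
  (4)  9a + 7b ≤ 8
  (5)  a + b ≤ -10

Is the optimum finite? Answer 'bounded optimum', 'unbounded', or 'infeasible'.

The boundaries b = 0 and a + b = -10 meet at (-10, 0), but that point violates a ≥ 0. Every candidate vertex is excluded by some other constraint, so the feasible region is empty.

infeasible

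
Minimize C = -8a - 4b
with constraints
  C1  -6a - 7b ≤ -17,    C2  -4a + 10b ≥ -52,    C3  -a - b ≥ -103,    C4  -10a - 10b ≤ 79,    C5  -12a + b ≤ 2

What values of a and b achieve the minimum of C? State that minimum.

Feasible corners and C = -8a - 4b:
  (267/44, -61/22) → C = -412/11
  (1/30, 12/5) → C = -148/15
  (541/7, 180/7) → C = -5048/7
  (101/13, 1238/13) → C = -5760/13

a = 541/7, b = 180/7, minimum C = -5048/7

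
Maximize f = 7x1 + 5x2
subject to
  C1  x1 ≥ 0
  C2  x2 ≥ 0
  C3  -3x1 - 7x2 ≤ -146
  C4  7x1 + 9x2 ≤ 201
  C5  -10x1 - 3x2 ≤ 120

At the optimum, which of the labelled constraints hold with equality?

Corner points and f = 7x1 + 5x2:
  (0, 146/7) → f = 730/7
  (0, 67/3) → f = 335/3
  (93/22, 419/22) → f = 1373/11

The maximum is at (93/22, 419/22). Substituting into each constraint, equality holds for C3 and C4; the remaining constraints have slack.

C3 and C4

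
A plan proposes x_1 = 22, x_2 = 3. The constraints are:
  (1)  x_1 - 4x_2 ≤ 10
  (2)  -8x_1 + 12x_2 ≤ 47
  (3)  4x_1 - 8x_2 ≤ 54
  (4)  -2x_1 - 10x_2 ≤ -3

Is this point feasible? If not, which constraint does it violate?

not feasible — violates (3)

Constraint (3): 4x_1 - 8x_2 = 64, which is not ≤ 54. All other constraints are satisfied.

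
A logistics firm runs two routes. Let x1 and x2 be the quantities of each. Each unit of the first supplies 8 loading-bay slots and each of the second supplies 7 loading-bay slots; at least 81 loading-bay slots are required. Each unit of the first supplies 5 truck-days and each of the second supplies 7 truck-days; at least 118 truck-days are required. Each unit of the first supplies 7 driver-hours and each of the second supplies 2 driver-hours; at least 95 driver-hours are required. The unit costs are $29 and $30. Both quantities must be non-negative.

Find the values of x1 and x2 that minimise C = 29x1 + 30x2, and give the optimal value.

x1 = 11, x2 = 9, minimum C = 589

Extreme points and C = 29x1 + 30x2:
  (0, 95/2) → C = 1425
  (118/5, 0) → C = 3422/5
  (11, 9) → C = 589
The feasible region is unbounded (it extends along (0, 1), (1, 0)), but C strictly increases along every unbounded feasible direction, so there is no improving ray and the minimum is attained at a vertex.

The optimum lies where 5x1 + 7x2 = 118 and 7x1 + 2x2 = 95.
Solving simultaneously gives x1 = 11, x2 = 9.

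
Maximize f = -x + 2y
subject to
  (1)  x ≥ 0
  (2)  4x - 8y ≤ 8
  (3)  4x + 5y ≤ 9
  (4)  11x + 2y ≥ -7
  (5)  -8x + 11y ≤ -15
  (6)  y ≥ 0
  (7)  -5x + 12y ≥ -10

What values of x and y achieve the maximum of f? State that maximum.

Extreme points and f = -x + 2y:
  (28/13, 1/13) → f = -2
  (2, 0) → f = -2
  (29/14, 1/7) → f = -25/14
  (15/8, 0) → f = -15/8

The optimum lies where 4x + 5y = 9 and -8x + 11y = -15.
Solving simultaneously gives x = 29/14, y = 1/7.

x = 29/14, y = 1/7, maximum f = -25/14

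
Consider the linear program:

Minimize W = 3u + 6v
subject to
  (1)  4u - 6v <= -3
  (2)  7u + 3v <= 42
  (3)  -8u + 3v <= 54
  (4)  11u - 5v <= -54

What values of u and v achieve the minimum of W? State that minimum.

Corner points and W = 3u + 6v:
  (-35/4, -16/3) → W = -233/4
  (-309/46, -183/46) → W = -2025/46
  (-4/5, 238/15) → W = 464/5
  (12/17, 210/17) → W = 1296/17

The binding constraints are 4u - 6v = -3 and -8u + 3v = 54.
Solving simultaneously gives u = -35/4, v = -16/3.

u = -35/4, v = -16/3, minimum W = -233/4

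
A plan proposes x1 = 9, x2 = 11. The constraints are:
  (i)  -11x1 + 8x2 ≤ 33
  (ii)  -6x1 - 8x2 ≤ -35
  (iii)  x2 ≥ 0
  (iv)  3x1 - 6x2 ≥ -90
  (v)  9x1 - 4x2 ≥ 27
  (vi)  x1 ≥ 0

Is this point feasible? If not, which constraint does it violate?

feasible

(i): -11 ≤ 33 ✓
(ii): -142 ≤ -35 ✓
(iii): 11 ≥ 0 ✓
(iv): -39 ≥ -90 ✓
(v): 37 ≥ 27 ✓
(vi): 9 ≥ 0 ✓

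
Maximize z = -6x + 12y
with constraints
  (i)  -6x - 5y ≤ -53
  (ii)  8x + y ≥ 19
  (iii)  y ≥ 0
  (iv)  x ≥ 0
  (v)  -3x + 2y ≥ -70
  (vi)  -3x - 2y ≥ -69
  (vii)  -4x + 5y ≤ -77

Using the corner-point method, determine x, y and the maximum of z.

x = 499/23, y = 45/23, maximum z = -2454/23

Feasible corners and z = -6x + 12y:
  (23, 0) → z = -138
  (77/4, 0) → z = -231/2
  (499/23, 45/23) → z = -2454/23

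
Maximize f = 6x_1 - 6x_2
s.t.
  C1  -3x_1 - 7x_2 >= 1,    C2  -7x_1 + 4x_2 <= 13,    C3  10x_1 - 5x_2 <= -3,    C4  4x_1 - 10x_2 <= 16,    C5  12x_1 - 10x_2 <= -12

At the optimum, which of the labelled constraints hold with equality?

C4 and C5

Vertices and f = 6x_1 - 6x_2:
  (-95/61, 32/61) → f = -762/61
  (-47/57, 4/19) → f = -118/19
  (-97/27, -82/27) → f = -10/3
  (-7/2, -3) → f = -3

The maximum is at (-7/2, -3). Substituting into each constraint, equality holds for C4 and C5; the remaining constraints have slack.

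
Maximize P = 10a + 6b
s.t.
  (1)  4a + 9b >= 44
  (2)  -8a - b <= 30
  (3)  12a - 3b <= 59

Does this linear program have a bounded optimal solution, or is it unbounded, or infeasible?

unbounded

From the feasible point (-157/34, 118/17), moving in the direction (-1, 8) keeps every constraint satisfied while P increases without bound.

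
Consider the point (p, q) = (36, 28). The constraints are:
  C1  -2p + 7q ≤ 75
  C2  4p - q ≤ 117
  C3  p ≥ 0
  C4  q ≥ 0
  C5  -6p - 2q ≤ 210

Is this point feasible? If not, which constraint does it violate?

Constraint C1: -2p + 7q = 124, which is not ≤ 75. All other constraints are satisfied.

not feasible — violates C1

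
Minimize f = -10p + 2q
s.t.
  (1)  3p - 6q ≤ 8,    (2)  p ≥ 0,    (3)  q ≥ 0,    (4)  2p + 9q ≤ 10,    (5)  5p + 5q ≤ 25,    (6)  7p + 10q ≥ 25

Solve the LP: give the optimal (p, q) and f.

p = 44/13, q = 14/39, minimum f = -1292/39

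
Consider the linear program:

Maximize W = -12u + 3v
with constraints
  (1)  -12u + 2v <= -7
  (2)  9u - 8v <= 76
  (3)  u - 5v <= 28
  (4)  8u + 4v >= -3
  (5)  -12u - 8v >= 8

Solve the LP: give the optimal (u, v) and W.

u = 1/2, v = -7/4, maximum W = -45/4

Corner points and W = -12u + 3v:
  (97/44, -227/44) → W = -1845/44
  (46/17, -86/17) → W = -810/17
  (1/2, -7/4) → W = -45/4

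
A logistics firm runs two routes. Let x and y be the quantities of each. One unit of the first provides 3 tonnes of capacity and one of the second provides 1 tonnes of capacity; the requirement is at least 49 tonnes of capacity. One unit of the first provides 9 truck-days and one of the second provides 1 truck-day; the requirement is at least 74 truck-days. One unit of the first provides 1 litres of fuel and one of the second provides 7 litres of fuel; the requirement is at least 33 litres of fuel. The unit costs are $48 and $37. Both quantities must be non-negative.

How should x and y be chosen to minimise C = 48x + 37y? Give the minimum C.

Feasible corners and C = 48x + 37y:
  (0, 74) → C = 2738
  (33, 0) → C = 1584
  (25/6, 73/2) → C = 3101/2
  (31/2, 5/2) → C = 1673/2
The feasible region is unbounded (it extends along (0, 1), (1, 0)), but C strictly increases along every unbounded feasible direction, so there is no improving ray and the minimum is attained at a vertex.

At the optimal vertex, 3x + y = 49 and x + 7y = 33.
Solving simultaneously gives x = 31/2, y = 5/2.

x = 31/2, y = 5/2, minimum C = 1673/2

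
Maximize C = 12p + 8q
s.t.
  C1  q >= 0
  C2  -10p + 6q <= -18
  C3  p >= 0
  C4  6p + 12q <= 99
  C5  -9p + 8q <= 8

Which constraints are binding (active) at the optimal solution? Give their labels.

C1 and C4

Feasible corners and C = 12p + 8q:
  (9/5, 0) → C = 108/5
  (33/2, 0) → C = 198
  (135/26, 147/26) → C = 1398/13

The maximum is at (33/2, 0). Substituting into each constraint, equality holds for C1 and C4; the remaining constraints have slack.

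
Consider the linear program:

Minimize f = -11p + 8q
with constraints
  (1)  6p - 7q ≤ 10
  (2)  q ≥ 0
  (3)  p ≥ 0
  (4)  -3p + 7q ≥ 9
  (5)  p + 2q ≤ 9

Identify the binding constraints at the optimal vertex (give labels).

Feasible corners and f = -11p + 8q:
  (0, 9/7) → f = 72/7
  (0, 9/2) → f = 36
  (45/13, 36/13) → f = -207/13

The minimum is at (45/13, 36/13). Substituting into each constraint, equality holds for (4) and (5); the remaining constraints have slack.

(4) and (5)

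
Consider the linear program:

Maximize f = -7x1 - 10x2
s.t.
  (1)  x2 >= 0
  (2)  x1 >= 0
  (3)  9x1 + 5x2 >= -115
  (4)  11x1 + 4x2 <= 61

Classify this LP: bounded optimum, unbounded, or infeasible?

bounded optimum

Corner points and f = -7x1 - 10x2:
  (0, 0) → f = 0
  (61/11, 0) → f = -427/11
  (0, 61/4) → f = -305/2
The feasible region has finitely many vertices and no improving ray; the maximum is 0 at (0, 0).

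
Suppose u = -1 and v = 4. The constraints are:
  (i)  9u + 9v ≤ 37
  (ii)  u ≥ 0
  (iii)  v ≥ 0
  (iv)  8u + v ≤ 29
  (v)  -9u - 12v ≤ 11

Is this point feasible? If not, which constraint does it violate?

Constraint (ii): u = -1, which is not ≥ 0. All other constraints are satisfied.

not feasible — violates (ii)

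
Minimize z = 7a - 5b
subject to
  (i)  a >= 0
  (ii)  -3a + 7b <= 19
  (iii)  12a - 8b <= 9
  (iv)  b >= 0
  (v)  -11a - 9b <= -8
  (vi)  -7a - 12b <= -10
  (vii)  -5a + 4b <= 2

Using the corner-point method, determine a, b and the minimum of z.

Extreme points and z = 7a - 5b:
  (43/12, 17/4) → z = 23/6
  (62/23, 89/23) → z = -11/23
  (47/50, 57/200) → z = 1031/200
  (2/11, 8/11) → z = -26/11

The optimum lies where -7a - 12b = -10 and -5a + 4b = 2.
Solving simultaneously gives a = 2/11, b = 8/11.

a = 2/11, b = 8/11, minimum z = -26/11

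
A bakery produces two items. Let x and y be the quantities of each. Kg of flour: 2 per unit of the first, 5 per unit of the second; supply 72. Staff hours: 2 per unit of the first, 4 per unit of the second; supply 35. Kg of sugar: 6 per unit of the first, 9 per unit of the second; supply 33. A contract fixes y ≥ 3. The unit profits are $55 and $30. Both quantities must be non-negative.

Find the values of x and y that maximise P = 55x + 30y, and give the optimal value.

Vertices and P = 55x + 30y:
  (0, 11/3) → P = 110
  (0, 3) → P = 90
  (1, 3) → P = 145

The binding constraints are 6x + 9y = 33 and y = 3.
Solving simultaneously gives x = 1, y = 3.

x = 1, y = 3, maximum P = 145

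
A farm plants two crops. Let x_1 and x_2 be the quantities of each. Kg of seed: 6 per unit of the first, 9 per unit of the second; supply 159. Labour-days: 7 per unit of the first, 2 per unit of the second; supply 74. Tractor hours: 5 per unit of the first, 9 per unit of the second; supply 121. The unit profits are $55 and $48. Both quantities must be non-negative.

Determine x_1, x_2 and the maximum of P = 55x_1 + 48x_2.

Corner points and P = 55x_1 + 48x_2:
  (0, 0) → P = 0
  (0, 121/9) → P = 1936/3
  (74/7, 0) → P = 4070/7
  (8, 9) → P = 872

x_1 = 8, x_2 = 9, maximum P = 872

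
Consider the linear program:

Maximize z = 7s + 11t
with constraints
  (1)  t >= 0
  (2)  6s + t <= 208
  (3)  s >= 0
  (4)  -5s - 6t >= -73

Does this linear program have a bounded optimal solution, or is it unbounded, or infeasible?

Feasible corners and z = 7s + 11t:
  (0, 0) → z = 0
  (73/5, 0) → z = 511/5
  (0, 73/6) → z = 803/6
The feasible region has finitely many vertices and no improving ray; the maximum is 803/6 at (0, 73/6).

bounded optimum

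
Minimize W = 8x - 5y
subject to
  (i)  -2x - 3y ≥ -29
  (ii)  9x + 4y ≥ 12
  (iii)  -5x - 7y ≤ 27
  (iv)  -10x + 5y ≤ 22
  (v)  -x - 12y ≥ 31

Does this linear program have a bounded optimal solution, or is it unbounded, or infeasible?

bounded optimum

Feasible corners and W = 8x - 5y:
  (21, -13/3) → W = 569/3
  (192/43, -303/43) → W = 3051/43
  (67/26, -291/104) → W = 3599/104
The feasible region has finitely many vertices and no improving ray; the minimum is 3599/104 at (67/26, -291/104).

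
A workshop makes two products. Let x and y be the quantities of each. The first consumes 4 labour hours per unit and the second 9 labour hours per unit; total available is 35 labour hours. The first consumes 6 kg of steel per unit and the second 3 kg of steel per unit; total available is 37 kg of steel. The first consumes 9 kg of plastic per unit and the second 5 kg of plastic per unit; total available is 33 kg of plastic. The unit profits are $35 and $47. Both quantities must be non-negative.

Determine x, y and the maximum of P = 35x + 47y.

Corner points and P = 35x + 47y:
  (0, 0) → P = 0
  (0, 35/9) → P = 1645/9
  (11/3, 0) → P = 385/3
  (2, 3) → P = 211

At the optimal vertex, 4x + 9y = 35 and 9x + 5y = 33.
Solving simultaneously gives x = 2, y = 3.

x = 2, y = 3, maximum P = 211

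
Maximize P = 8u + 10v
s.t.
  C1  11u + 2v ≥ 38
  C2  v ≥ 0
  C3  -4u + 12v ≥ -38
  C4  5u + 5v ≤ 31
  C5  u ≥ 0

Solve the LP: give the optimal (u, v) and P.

u = 128/45, v = 151/45, maximum P = 2534/45

Corner points and P = 8u + 10v:
  (38/11, 0) → P = 304/11
  (128/45, 151/45) → P = 2534/45
  (31/5, 0) → P = 248/5

At the optimal vertex, 11u + 2v = 38 and 5u + 5v = 31.
Solving simultaneously gives u = 128/45, v = 151/45.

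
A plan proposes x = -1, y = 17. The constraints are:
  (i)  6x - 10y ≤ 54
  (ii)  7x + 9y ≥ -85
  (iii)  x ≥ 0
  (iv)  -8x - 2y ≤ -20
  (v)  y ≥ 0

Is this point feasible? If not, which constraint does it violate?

not feasible — violates (iii)

Constraint (iii): x = -1, which is not ≥ 0. All other constraints are satisfied.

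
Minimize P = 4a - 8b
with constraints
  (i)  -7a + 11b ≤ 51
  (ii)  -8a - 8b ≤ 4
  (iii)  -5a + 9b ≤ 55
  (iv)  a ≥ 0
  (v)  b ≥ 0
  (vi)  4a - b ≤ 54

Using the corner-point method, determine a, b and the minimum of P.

a = 645/37, b = 582/37, minimum P = -2076/37

Vertices and P = 4a - 8b:
  (0, 51/11) → P = -408/11
  (645/37, 582/37) → P = -2076/37
  (0, 0) → P = 0
  (27/2, 0) → P = 54

The binding constraints are -7a + 11b = 51 and 4a - b = 54.
Solving simultaneously gives a = 645/37, b = 582/37.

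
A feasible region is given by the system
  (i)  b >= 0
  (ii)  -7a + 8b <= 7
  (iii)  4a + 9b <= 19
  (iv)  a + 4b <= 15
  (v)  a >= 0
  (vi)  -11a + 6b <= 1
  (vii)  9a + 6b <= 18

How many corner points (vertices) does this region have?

5

The feasible vertices (each the meet of two boundaries and inside every other half-plane) are:
  (0, 0)
  (2, 0)
  (17/23, 35/23)
  (17/19, 63/38)
  (0, 1/6)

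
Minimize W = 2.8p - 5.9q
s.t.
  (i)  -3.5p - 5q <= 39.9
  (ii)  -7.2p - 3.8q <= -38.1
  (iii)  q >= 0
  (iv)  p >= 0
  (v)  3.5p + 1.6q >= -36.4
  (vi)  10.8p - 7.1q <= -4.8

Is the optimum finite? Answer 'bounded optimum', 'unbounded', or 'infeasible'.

unbounded

From the feasible point (0, 381/38), moving in the direction (0, 1) keeps every constraint satisfied while W decreases without bound.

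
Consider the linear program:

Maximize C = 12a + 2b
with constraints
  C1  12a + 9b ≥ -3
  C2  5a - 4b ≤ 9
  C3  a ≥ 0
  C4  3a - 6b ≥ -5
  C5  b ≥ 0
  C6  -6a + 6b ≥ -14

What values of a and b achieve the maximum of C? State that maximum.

a = 37/9, b = 26/9, maximum C = 496/9

Corner points and C = 12a + 2b:
  (37/9, 26/9) → C = 496/9
  (9/5, 0) → C = 108/5
  (0, 5/6) → C = 5/3
  (0, 0) → C = 0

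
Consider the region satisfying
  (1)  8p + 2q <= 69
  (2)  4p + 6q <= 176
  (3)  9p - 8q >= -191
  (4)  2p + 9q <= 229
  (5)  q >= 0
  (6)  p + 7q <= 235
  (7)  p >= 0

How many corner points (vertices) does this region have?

Of the 21 pairwise boundary intersections, those satisfying every inequality are:
  (163/68, 847/34)
  (69/8, 0)
  (113/97, 2443/97)
  (0, 191/8)
  (0, 0)

5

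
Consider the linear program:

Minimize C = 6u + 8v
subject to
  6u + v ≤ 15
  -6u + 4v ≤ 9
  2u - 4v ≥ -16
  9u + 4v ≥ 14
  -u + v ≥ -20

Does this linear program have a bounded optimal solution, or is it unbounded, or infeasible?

bounded optimum

Corner points and C = 6u + 8v:
  (17/10, 24/5) → C = 243/5
  (46/15, -17/5) → C = -44/5
  (1/3, 11/4) → C = 24
The feasible region has finitely many vertices and no improving ray; the minimum is -44/5 at (46/15, -17/5).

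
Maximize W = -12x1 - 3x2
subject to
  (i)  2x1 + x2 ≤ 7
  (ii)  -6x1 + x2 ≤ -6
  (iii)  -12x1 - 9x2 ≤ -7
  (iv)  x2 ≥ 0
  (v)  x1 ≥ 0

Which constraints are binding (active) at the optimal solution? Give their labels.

(ii) and (iv)

Vertices and W = -12x1 - 3x2:
  (13/8, 15/4) → W = -123/4
  (7/2, 0) → W = -42
  (1, 0) → W = -12

The maximum is at (1, 0). Substituting into each constraint, equality holds for (ii) and (iv); the remaining constraints have slack.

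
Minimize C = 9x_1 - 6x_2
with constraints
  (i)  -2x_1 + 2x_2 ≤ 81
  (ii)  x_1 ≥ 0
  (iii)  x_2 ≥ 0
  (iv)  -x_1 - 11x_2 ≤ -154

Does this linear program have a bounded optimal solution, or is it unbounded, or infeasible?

bounded optimum

Corner points and C = 9x_1 - 6x_2:
  (0, 81/2) → C = -243
  (0, 14) → C = -84
  (154, 0) → C = 1386
The feasible region has finitely many vertices and no improving ray; the minimum is -243 at (0, 81/2).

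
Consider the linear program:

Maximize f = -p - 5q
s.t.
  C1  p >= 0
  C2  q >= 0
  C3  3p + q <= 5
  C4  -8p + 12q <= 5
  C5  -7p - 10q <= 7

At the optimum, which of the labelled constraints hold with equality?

C1 and C2

Extreme points and f = -p - 5q:
  (0, 0) → f = 0
  (0, 5/12) → f = -25/12
  (5/3, 0) → f = -5/3
  (5/4, 5/4) → f = -15/2

The maximum is at (0, 0). Substituting into each constraint, equality holds for C1 and C2; the remaining constraints have slack.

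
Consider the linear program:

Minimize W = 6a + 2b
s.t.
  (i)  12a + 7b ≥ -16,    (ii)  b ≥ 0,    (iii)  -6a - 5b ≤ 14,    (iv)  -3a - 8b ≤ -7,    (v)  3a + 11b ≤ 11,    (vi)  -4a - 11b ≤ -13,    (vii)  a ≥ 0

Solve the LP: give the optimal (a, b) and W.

a = 2, b = 5/11, minimum W = 142/11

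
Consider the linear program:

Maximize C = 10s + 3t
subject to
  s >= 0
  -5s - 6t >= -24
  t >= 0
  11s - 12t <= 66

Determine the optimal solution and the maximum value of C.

Vertices and C = 10s + 3t:
  (0, 4) → C = 12
  (0, 0) → C = 0
  (24/5, 0) → C = 48

The binding constraints are -5s - 6t = -24 and t = 0.
Solving simultaneously gives s = 24/5, t = 0.

s = 24/5, t = 0, maximum C = 48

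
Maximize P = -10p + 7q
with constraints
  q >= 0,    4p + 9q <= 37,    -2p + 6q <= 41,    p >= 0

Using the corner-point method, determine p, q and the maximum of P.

Feasible corners and P = -10p + 7q:
  (37/4, 0) → P = -185/2
  (0, 0) → P = 0
  (0, 37/9) → P = 259/9

The optimum lies where 4p + 9q = 37 and p = 0.
Solving simultaneously gives p = 0, q = 37/9.

p = 0, q = 37/9, maximum P = 259/9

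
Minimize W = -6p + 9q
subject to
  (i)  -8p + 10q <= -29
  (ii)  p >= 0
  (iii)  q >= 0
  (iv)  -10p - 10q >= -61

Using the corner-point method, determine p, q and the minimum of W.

p = 61/10, q = 0, minimum W = -183/5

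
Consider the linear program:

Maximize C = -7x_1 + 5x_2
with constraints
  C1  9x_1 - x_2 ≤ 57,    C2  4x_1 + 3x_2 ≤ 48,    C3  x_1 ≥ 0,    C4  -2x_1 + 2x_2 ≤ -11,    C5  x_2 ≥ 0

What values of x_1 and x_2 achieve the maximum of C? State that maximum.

x_1 = 11/2, x_2 = 0, maximum C = -77/2

Extreme points and C = -7x_1 + 5x_2:
  (103/16, 15/16) → C = -323/8
  (19/3, 0) → C = -133/3
  (11/2, 0) → C = -77/2

The optimum lies where -2x_1 + 2x_2 = -11 and x_2 = 0.
Solving simultaneously gives x_1 = 11/2, x_2 = 0.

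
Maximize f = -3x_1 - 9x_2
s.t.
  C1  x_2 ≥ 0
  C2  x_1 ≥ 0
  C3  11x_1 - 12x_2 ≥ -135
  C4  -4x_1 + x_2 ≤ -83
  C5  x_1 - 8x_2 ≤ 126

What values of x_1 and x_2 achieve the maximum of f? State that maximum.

Extreme points and f = -3x_1 - 9x_2:
  (83/4, 0) → f = -249/4
  (126, 0) → f = -378
  (1131/37, 1453/37) → f = -16470/37
The feasible region is unbounded (it extends along (8, 1), (12, 11)), but f strictly decreases along every unbounded feasible direction, so there is no improving ray and the maximum is attained at a vertex.

x_1 = 83/4, x_2 = 0, maximum f = -249/4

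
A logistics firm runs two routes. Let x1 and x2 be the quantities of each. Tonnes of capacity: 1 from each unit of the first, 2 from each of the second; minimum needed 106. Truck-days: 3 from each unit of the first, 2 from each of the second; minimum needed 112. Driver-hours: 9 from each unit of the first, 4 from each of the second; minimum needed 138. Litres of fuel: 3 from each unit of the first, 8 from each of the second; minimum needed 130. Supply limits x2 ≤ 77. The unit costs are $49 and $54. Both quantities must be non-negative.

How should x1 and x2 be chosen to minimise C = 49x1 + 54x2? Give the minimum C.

x1 = 3, x2 = 103/2, minimum C = 2928

Extreme points and C = 49x1 + 54x2:
  (0, 56) → C = 3024
  (0, 77) → C = 4158
  (106, 0) → C = 5194
  (3, 103/2) → C = 2928
The feasible region is unbounded (it extends along (1, 0)), but C strictly increases along every unbounded feasible direction, so there is no improving ray and the minimum is attained at a vertex.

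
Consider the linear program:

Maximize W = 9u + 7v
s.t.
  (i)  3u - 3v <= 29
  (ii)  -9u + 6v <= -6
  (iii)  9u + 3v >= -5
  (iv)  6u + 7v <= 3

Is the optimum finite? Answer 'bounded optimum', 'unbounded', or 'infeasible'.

bounded optimum

Extreme points and W = 9u + 7v:
  (2, -23/3) → W = -107/3
  (212/39, -55/13) → W = 251/13
  (-4/27, -11/9) → W = -89/9
  (20/33, -1/11) → W = 53/11
The feasible region has finitely many vertices and no improving ray; the maximum is 251/13 at (212/39, -55/13).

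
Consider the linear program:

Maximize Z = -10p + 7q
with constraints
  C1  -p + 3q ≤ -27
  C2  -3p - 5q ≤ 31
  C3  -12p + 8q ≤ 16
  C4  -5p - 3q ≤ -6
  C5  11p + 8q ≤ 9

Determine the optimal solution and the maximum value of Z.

Extreme points and Z = -10p + 7q:
  (11/2, -43/6) → Z = -631/6
  (243/41, -288/41) → Z = -4446/41
  (123/16, -173/16) → Z = -2441/16
  (293/31, -368/31) → Z = -5506/31

The binding constraints are -p + 3q = -27 and -5p - 3q = -6.
Solving simultaneously gives p = 11/2, q = -43/6.

p = 11/2, q = -43/6, maximum Z = -631/6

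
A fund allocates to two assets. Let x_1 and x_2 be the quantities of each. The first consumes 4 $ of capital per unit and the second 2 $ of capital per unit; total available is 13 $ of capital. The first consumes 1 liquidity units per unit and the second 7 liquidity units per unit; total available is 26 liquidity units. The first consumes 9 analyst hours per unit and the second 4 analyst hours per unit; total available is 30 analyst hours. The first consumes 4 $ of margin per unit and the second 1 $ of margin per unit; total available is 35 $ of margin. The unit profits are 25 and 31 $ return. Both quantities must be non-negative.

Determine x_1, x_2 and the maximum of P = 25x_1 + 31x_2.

x_1 = 3/2, x_2 = 7/2, maximum P = 146

Feasible corners and P = 25x_1 + 31x_2:
  (0, 0) → P = 0
  (0, 26/7) → P = 806/7
  (13/4, 0) → P = 325/4
  (3/2, 7/2) → P = 146

The binding constraints are 4x_1 + 2x_2 = 13 and x_1 + 7x_2 = 26.
Solving simultaneously gives x_1 = 3/2, x_2 = 7/2.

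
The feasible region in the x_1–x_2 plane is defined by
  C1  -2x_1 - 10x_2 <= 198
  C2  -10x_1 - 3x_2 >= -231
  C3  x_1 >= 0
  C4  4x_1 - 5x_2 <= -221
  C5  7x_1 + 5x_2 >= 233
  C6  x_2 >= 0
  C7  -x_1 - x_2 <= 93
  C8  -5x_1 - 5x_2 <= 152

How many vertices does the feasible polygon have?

4

The feasible vertices (each the meet of two boundaries and inside every other half-plane) are:
  (0, 77)
  (246/31, 1567/31)
  (0, 233/5)
  (12/11, 2479/55)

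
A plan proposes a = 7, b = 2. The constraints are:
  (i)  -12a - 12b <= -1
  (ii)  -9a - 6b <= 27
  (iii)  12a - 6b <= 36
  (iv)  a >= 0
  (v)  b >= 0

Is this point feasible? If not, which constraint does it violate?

not feasible — violates (iii)

Constraint (iii): 12a - 6b = 72, which is not ≤ 36. All other constraints are satisfied.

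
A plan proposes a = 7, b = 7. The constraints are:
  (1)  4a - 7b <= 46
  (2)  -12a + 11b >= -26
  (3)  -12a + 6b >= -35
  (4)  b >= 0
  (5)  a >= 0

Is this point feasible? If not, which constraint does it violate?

Constraint (3): -12a + 6b = -42, which is not ≥ -35. All other constraints are satisfied.

not feasible — violates (3)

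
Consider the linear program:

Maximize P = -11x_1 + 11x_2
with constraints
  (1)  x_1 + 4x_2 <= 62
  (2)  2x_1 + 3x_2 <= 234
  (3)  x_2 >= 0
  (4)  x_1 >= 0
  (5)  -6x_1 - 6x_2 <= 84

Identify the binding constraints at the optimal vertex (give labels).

Extreme points and P = -11x_1 + 11x_2:
  (62, 0) → P = -682
  (0, 31/2) → P = 341/2
  (0, 0) → P = 0

The maximum is at (0, 31/2). Substituting into each constraint, equality holds for (1) and (4); the remaining constraints have slack.

(1) and (4)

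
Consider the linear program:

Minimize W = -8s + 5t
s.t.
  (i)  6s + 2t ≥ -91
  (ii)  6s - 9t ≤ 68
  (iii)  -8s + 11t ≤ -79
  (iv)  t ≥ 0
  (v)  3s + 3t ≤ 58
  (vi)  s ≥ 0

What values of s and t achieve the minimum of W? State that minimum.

s = 242/15, t = 16/5, minimum W = -1696/15

Extreme points and W = -8s + 5t:
  (34/3, 0) → W = -272/3
  (242/15, 16/5) → W = -1696/15
  (79/8, 0) → W = -79
  (875/57, 227/57) → W = -1955/19

The optimum lies where 6s - 9t = 68 and 3s + 3t = 58.
Solving simultaneously gives s = 242/15, t = 16/5.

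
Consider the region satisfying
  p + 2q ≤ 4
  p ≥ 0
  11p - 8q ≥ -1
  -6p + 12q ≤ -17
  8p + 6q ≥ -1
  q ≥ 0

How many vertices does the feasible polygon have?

3

The feasible vertices (each the meet of two boundaries and inside every other half-plane) are:
  (41/12, 7/24)
  (4, 0)
  (17/6, 0)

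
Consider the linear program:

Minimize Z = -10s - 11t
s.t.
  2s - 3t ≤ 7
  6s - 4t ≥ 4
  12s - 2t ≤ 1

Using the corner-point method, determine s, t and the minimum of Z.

s = -1/9, t = -7/6, minimum Z = 251/18

Feasible corners and Z = -10s - 11t:
  (-8/5, -17/5) → Z = 267/5
  (-11/32, -41/16) → Z = 253/8
  (-1/9, -7/6) → Z = 251/18

The binding constraints are 6s - 4t = 4 and 12s - 2t = 1.
Solving simultaneously gives s = -1/9, t = -7/6.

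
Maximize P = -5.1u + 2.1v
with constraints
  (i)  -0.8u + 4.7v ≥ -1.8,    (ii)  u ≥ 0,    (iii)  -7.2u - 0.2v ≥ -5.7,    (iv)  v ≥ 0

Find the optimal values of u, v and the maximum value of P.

u = 0, v = 28.5, maximum P = 59.85

Corner points and P = -5.1u + 2.1v:
  (0, 57/2) → P = 1197/20
  (0, 0) → P = 0
  (19/24, 0) → P = -323/80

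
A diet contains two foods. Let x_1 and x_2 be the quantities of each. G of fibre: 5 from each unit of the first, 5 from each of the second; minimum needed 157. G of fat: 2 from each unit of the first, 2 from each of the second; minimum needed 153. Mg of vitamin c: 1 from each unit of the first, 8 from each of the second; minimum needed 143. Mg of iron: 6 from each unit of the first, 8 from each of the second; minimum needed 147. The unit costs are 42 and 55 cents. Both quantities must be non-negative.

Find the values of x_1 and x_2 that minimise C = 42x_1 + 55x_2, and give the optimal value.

The feasible region is unbounded (it extends along (0, 1), (1, 0)), but C strictly increases along every unbounded feasible direction, so there is no improving ray and the minimum is attained at a vertex.

x_1 = 67, x_2 = 19/2, minimum C = 6673/2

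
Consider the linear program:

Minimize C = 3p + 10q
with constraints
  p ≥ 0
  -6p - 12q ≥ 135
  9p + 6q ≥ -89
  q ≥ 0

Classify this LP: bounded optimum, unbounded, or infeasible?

The boundaries p = 0 and -6p - 12q = 135 meet at (0, -45/4), but that point violates q ≥ 0. Every candidate vertex is excluded by some other constraint, so the feasible region is empty.

infeasible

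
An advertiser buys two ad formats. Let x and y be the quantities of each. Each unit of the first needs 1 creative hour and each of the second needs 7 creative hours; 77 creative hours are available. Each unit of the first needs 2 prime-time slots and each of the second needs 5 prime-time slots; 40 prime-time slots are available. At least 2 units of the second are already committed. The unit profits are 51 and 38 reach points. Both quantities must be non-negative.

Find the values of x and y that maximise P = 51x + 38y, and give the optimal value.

x = 15, y = 2, maximum P = 841

Vertices and P = 51x + 38y:
  (0, 8) → P = 304
  (0, 2) → P = 76
  (15, 2) → P = 841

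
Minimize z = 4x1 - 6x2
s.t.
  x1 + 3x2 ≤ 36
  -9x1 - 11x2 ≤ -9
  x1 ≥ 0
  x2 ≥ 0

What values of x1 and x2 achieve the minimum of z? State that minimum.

x1 = 0, x2 = 12, minimum z = -72

Corner points and z = 4x1 - 6x2:
  (0, 12) → z = -72
  (36, 0) → z = 144
  (0, 9/11) → z = -54/11
  (1, 0) → z = 4

The binding constraints are x1 + 3x2 = 36 and x1 = 0.
Solving simultaneously gives x1 = 0, x2 = 12.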